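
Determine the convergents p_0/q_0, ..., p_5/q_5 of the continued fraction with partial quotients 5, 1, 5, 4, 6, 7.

Using the convergent recurrence p_i = a_i*p_{i-1} + p_{i-2}, q_i = a_i*q_{i-1} + q_{i-2} with p_{-2}=0, p_{-1}=1, q_{-2}=1, q_{-1}=0:
  i=0: a_0=5, p_0 = 5*1 + 0 = 5, q_0 = 5*0 + 1 = 1.
  i=1: a_1=1, p_1 = 1*5 + 1 = 6, q_1 = 1*1 + 0 = 1.
  i=2: a_2=5, p_2 = 5*6 + 5 = 35, q_2 = 5*1 + 1 = 6.
  i=3: a_3=4, p_3 = 4*35 + 6 = 146, q_3 = 4*6 + 1 = 25.
  i=4: a_4=6, p_4 = 6*146 + 35 = 911, q_4 = 6*25 + 6 = 156.
  i=5: a_5=7, p_5 = 7*911 + 146 = 6523, q_5 = 7*156 + 25 = 1117.

5/1, 6/1, 35/6, 146/25, 911/156, 6523/1117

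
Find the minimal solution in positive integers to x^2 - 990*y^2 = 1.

First expand sqrt(990) as a continued fraction. With x_i = (sqrt(990) + m_i)/d_i and (m_0, d_0) = (0, 1): a_0 = floor(sqrt(990)) = 31, since 31^2 = 961 <= 990 < 1024 = 32^2.
Iterate m_{i+1} = d_i*a_i - m_i, d_{i+1} = (990 - m_{i+1}^2)/d_i, a_{i+1} = floor((a_0 + m_{i+1})/d_{i+1}):
  m_1 = 1*31 - 0 = 31, d_1 = (990 - 31^2)/1 = 29/1 = 29, a_1 = floor((31 + 31)/29) = 2.
  m_2 = 29*2 - 31 = 27, d_2 = (990 - 27^2)/29 = 261/29 = 9, a_2 = floor((31 + 27)/9) = 6.
  m_3 = 9*6 - 27 = 27, d_3 = (990 - 27^2)/9 = 261/9 = 29, a_3 = floor((31 + 27)/29) = 2.
  m_4 = 29*2 - 27 = 31, d_4 = (990 - 31^2)/29 = 29/29 = 1, a_4 = floor((31 + 31)/1) = 62.
  m_5 = 1*62 - 31 = 31, d_5 = (990 - 31^2)/1 = 29/1 = 29: (m_5, d_5) = (m_1, d_1) = (31, 29), so from here the quotients repeat a_1, ..., a_4; the period length is 4.
So sqrt(990) = [31; (2, 6, 2, 62)] with period length k = 4.
k is even, so the fundamental solution of x^2 - 990y^2 = 1 is (p_{k-1}, q_{k-1}) = (p_3, q_3); compute convergents through index 3.
Convergents (p_i = a_i*p_{i-1} + p_{i-2}, q_i = a_i*q_{i-1} + q_{i-2} with p_{-2}=0, p_{-1}=1, q_{-2}=1, q_{-1}=0):
  i=0: a_0=31, p_0 = 31*1 + 0 = 31, q_0 = 31*0 + 1 = 1.
  i=1: a_1=2, p_1 = 2*31 + 1 = 63, q_1 = 2*1 + 0 = 2.
  i=2: a_2=6, p_2 = 6*63 + 31 = 409, q_2 = 6*2 + 1 = 13.
  i=3: a_3=2, p_3 = 2*409 + 63 = 881, q_3 = 2*13 + 2 = 28.
Check: 881^2 - 990*28^2 = 776161 - 776160 = 1, so (x, y) = (881, 28) solves the equation, and by the theorem it is the least positive solution.

(x, y) = (881, 28)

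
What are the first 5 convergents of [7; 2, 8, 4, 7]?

7/1, 15/2, 127/17, 523/70, 3788/507

Using the convergent recurrence p_i = a_i*p_{i-1} + p_{i-2}, q_i = a_i*q_{i-1} + q_{i-2} with p_{-2}=0, p_{-1}=1, q_{-2}=1, q_{-1}=0:
  i=0: a_0=7, p_0 = 7*1 + 0 = 7, q_0 = 7*0 + 1 = 1.
  i=1: a_1=2, p_1 = 2*7 + 1 = 15, q_1 = 2*1 + 0 = 2.
  i=2: a_2=8, p_2 = 8*15 + 7 = 127, q_2 = 8*2 + 1 = 17.
  i=3: a_3=4, p_3 = 4*127 + 15 = 523, q_3 = 4*17 + 2 = 70.
  i=4: a_4=7, p_4 = 7*523 + 127 = 3788, q_4 = 7*70 + 17 = 507.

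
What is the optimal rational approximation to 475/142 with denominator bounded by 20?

67/20

Expand x = 475/142 as a continued fraction with the Euclidean algorithm:
  475 = 3*142 + 49, so a_0 = 3.
  142 = 2*49 + 44, so a_1 = 2.
  49 = 1*44 + 5, so a_2 = 1.
  44 = 8*5 + 4, so a_3 = 8.
  5 = 1*4 + 1, so a_4 = 1.
  4 = 4*1 + 0, so a_5 = 4.
so x = [3; 2, 1, 8, 1, 4].
Convergents (p_i = a_i*p_{i-1} + p_{i-2}, q_i = a_i*q_{i-1} + q_{i-2} with p_{-2}=0, p_{-1}=1, q_{-2}=1, q_{-1}=0), until the denominator exceeds 20:
  i=0: a_0=3, p_0 = 3*1 + 0 = 3, q_0 = 3*0 + 1 = 1.
  i=1: a_1=2, p_1 = 2*3 + 1 = 7, q_1 = 2*1 + 0 = 2.
  i=2: a_2=1, p_2 = 1*7 + 3 = 10, q_2 = 1*2 + 1 = 3.
  i=3: a_3=8, p_3 = 8*10 + 7 = 87, q_3 = 8*3 + 2 = 26.
q_3 = 26 > 20, so the last convergent with denominator <= 20 is p_2/q_2 = 10/3.
The closest fraction with denominator <= 20 is either p_2/q_2 or the intermediate fraction (k*p_2 + p_1)/(k*q_2 + q_1) with the largest k >= 1 whose denominator stays <= 20; these approach x as k grows, and every other convergent or intermediate fraction in range is farther away.
Largest k: floor((20 - q_1)/q_2) = floor((20 - 2)/3) = 6.
That gives (6*10 + 7)/(6*3 + 2) = 67/20.
Compare the errors: |x - 10/3| = |475*3 - 10*142|/(142*3) = 5/426, and |x - 67/20| = |475*20 - 67*142|/(142*20) = 14/2840.
Cross-multiplying, 14*426 = 5964 < 14200 = 5*2840, so 14/2840 is smaller: the intermediate fraction 67/20 is closer to x than 10/3.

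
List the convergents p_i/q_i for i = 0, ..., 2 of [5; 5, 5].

Using the convergent recurrence p_i = a_i*p_{i-1} + p_{i-2}, q_i = a_i*q_{i-1} + q_{i-2} with p_{-2}=0, p_{-1}=1, q_{-2}=1, q_{-1}=0:
  i=0: a_0=5, p_0 = 5*1 + 0 = 5, q_0 = 5*0 + 1 = 1.
  i=1: a_1=5, p_1 = 5*5 + 1 = 26, q_1 = 5*1 + 0 = 5.
  i=2: a_2=5, p_2 = 5*26 + 5 = 135, q_2 = 5*5 + 1 = 26.

5/1, 26/5, 135/26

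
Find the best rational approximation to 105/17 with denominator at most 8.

Expand x = 105/17 as a continued fraction with the Euclidean algorithm:
  105 = 6*17 + 3, so a_0 = 6.
  17 = 5*3 + 2, so a_1 = 5.
  3 = 1*2 + 1, so a_2 = 1.
  2 = 2*1 + 0, so a_3 = 2.
so x = [6; 5, 1, 2].
Convergents (p_i = a_i*p_{i-1} + p_{i-2}, q_i = a_i*q_{i-1} + q_{i-2} with p_{-2}=0, p_{-1}=1, q_{-2}=1, q_{-1}=0), until the denominator exceeds 8:
  i=0: a_0=6, p_0 = 6*1 + 0 = 6, q_0 = 6*0 + 1 = 1.
  i=1: a_1=5, p_1 = 5*6 + 1 = 31, q_1 = 5*1 + 0 = 5.
  i=2: a_2=1, p_2 = 1*31 + 6 = 37, q_2 = 1*5 + 1 = 6.
  i=3: a_3=2, p_3 = 2*37 + 31 = 105, q_3 = 2*6 + 5 = 17.
q_3 = 17 > 8, so the last convergent with denominator <= 8 is p_2/q_2 = 37/6.
The closest fraction with denominator <= 8 is either p_2/q_2 or the intermediate fraction (k*p_2 + p_1)/(k*q_2 + q_1) with the largest k >= 1 whose denominator stays <= 8; these approach x as k grows, and every other convergent or intermediate fraction in range is farther away.
Largest k: floor((8 - q_1)/q_2) = floor((8 - 5)/6) = 0.
Since k = 0, no intermediate fraction beyond p_2/q_2 has denominator <= 8, so the convergent 37/6 is the closest (its error is |105*6 - 37*17|/(17*6) = 1/102).

37/6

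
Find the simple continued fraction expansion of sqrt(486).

[22; (22, 44)]

Write x_i = (sqrt(486) + m_i)/d_i with (m_0, d_0) = (0, 1). a_0 = floor(sqrt(486)) = 22, since 22^2 = 484 <= 486 < 529 = 23^2.
Iterate m_{i+1} = d_i*a_i - m_i, d_{i+1} = (486 - m_{i+1}^2)/d_i, a_{i+1} = floor((a_0 + m_{i+1})/d_{i+1}):
  m_1 = 1*22 - 0 = 22, d_1 = (486 - 22^2)/1 = 2/1 = 2, a_1 = floor((22 + 22)/2) = 22.
  m_2 = 2*22 - 22 = 22, d_2 = (486 - 22^2)/2 = 2/2 = 1, a_2 = floor((22 + 22)/1) = 44.
  m_3 = 1*44 - 22 = 22, d_3 = (486 - 22^2)/1 = 2/1 = 2: (m_3, d_3) = (m_1, d_1) = (22, 2), so from here the quotients repeat a_1, a_2; the period length is 2.
Hence the expansion of sqrt(486) is a_0 = 22 followed by the repeating block 22, 44 (period 2).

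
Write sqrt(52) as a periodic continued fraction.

Write x_i = (sqrt(52) + m_i)/d_i with (m_0, d_0) = (0, 1). a_0 = floor(sqrt(52)) = 7, since 7^2 = 49 <= 52 < 64 = 8^2.
Iterate m_{i+1} = d_i*a_i - m_i, d_{i+1} = (52 - m_{i+1}^2)/d_i, a_{i+1} = floor((a_0 + m_{i+1})/d_{i+1}):
  m_1 = 1*7 - 0 = 7, d_1 = (52 - 7^2)/1 = 3/1 = 3, a_1 = floor((7 + 7)/3) = 4.
  m_2 = 3*4 - 7 = 5, d_2 = (52 - 5^2)/3 = 27/3 = 9, a_2 = floor((7 + 5)/9) = 1.
  m_3 = 9*1 - 5 = 4, d_3 = (52 - 4^2)/9 = 36/9 = 4, a_3 = floor((7 + 4)/4) = 2.
  m_4 = 4*2 - 4 = 4, d_4 = (52 - 4^2)/4 = 36/4 = 9, a_4 = floor((7 + 4)/9) = 1.
  m_5 = 9*1 - 4 = 5, d_5 = (52 - 5^2)/9 = 27/9 = 3, a_5 = floor((7 + 5)/3) = 4.
  m_6 = 3*4 - 5 = 7, d_6 = (52 - 7^2)/3 = 3/3 = 1, a_6 = floor((7 + 7)/1) = 14.
  m_7 = 1*14 - 7 = 7, d_7 = (52 - 7^2)/1 = 3/1 = 3: (m_7, d_7) = (m_1, d_1) = (7, 3), so from here the quotients repeat a_1, ..., a_6; the period length is 6.
Hence the expansion of sqrt(52) is a_0 = 7 followed by the repeating block 4, 1, 2, 1, 4, 14 (period 6).

[7; (4, 1, 2, 1, 4, 14)]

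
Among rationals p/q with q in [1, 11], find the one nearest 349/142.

27/11

Expand x = 349/142 as a continued fraction with the Euclidean algorithm:
  349 = 2*142 + 65, so a_0 = 2.
  142 = 2*65 + 12, so a_1 = 2.
  65 = 5*12 + 5, so a_2 = 5.
  12 = 2*5 + 2, so a_3 = 2.
  5 = 2*2 + 1, so a_4 = 2.
  2 = 2*1 + 0, so a_5 = 2.
so x = [2; 2, 5, 2, 2, 2].
Convergents (p_i = a_i*p_{i-1} + p_{i-2}, q_i = a_i*q_{i-1} + q_{i-2} with p_{-2}=0, p_{-1}=1, q_{-2}=1, q_{-1}=0), until the denominator exceeds 11:
  i=0: a_0=2, p_0 = 2*1 + 0 = 2, q_0 = 2*0 + 1 = 1.
  i=1: a_1=2, p_1 = 2*2 + 1 = 5, q_1 = 2*1 + 0 = 2.
  i=2: a_2=5, p_2 = 5*5 + 2 = 27, q_2 = 5*2 + 1 = 11.
  i=3: a_3=2, p_3 = 2*27 + 5 = 59, q_3 = 2*11 + 2 = 24.
q_3 = 24 > 11, so the last convergent with denominator <= 11 is p_2/q_2 = 27/11.
The closest fraction with denominator <= 11 is either p_2/q_2 or the intermediate fraction (k*p_2 + p_1)/(k*q_2 + q_1) with the largest k >= 1 whose denominator stays <= 11; these approach x as k grows, and every other convergent or intermediate fraction in range is farther away.
Largest k: floor((11 - q_1)/q_2) = floor((11 - 2)/11) = 0.
Since k = 0, no intermediate fraction beyond p_2/q_2 has denominator <= 11, so the convergent 27/11 is the closest (its error is |349*11 - 27*142|/(142*11) = 5/1562).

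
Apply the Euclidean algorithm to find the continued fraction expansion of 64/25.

Run the Euclidean algorithm on 64 and 25; the successive quotients are the partial quotients a_0, a_1, ... (each step inverts the fractional part left over by the previous one):
  64 = 2*25 + 14, so a_0 = 2.
  25 = 1*14 + 11, so a_1 = 1.
  14 = 1*11 + 3, so a_2 = 1.
  11 = 3*3 + 2, so a_3 = 3.
  3 = 1*2 + 1, so a_4 = 1.
  2 = 2*1 + 0, so a_5 = 2.
The remainder reaches 0 after 6 divisions, so the expansion has 6 partial quotients, read off in order.

[2; 1, 1, 3, 1, 2]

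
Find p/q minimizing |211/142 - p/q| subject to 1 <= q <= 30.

43/29

Expand x = 211/142 as a continued fraction with the Euclidean algorithm:
  211 = 1*142 + 69, so a_0 = 1.
  142 = 2*69 + 4, so a_1 = 2.
  69 = 17*4 + 1, so a_2 = 17.
  4 = 4*1 + 0, so a_3 = 4.
so x = [1; 2, 17, 4].
Convergents (p_i = a_i*p_{i-1} + p_{i-2}, q_i = a_i*q_{i-1} + q_{i-2} with p_{-2}=0, p_{-1}=1, q_{-2}=1, q_{-1}=0), until the denominator exceeds 30:
  i=0: a_0=1, p_0 = 1*1 + 0 = 1, q_0 = 1*0 + 1 = 1.
  i=1: a_1=2, p_1 = 2*1 + 1 = 3, q_1 = 2*1 + 0 = 2.
  i=2: a_2=17, p_2 = 17*3 + 1 = 52, q_2 = 17*2 + 1 = 35.
q_2 = 35 > 30, so the last convergent with denominator <= 30 is p_1/q_1 = 3/2.
The closest fraction with denominator <= 30 is either p_1/q_1 or the intermediate fraction (k*p_1 + p_0)/(k*q_1 + q_0) with the largest k >= 1 whose denominator stays <= 30; these approach x as k grows, and every other convergent or intermediate fraction in range is farther away.
Largest k: floor((30 - q_0)/q_1) = floor((30 - 1)/2) = 14.
That gives (14*3 + 1)/(14*2 + 1) = 43/29.
Compare the errors: |x - 3/2| = |211*2 - 3*142|/(142*2) = 4/284, and |x - 43/29| = |211*29 - 43*142|/(142*29) = 13/4118.
Cross-multiplying, 13*284 = 3692 < 16472 = 4*4118, so 13/4118 is smaller: the intermediate fraction 43/29 is closer to x than 3/2.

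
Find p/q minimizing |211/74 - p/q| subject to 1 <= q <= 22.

57/20

Expand x = 211/74 as a continued fraction with the Euclidean algorithm:
  211 = 2*74 + 63, so a_0 = 2.
  74 = 1*63 + 11, so a_1 = 1.
  63 = 5*11 + 8, so a_2 = 5.
  11 = 1*8 + 3, so a_3 = 1.
  8 = 2*3 + 2, so a_4 = 2.
  3 = 1*2 + 1, so a_5 = 1.
  2 = 2*1 + 0, so a_6 = 2.
so x = [2; 1, 5, 1, 2, 1, 2].
Convergents (p_i = a_i*p_{i-1} + p_{i-2}, q_i = a_i*q_{i-1} + q_{i-2} with p_{-2}=0, p_{-1}=1, q_{-2}=1, q_{-1}=0), until the denominator exceeds 22:
  i=0: a_0=2, p_0 = 2*1 + 0 = 2, q_0 = 2*0 + 1 = 1.
  i=1: a_1=1, p_1 = 1*2 + 1 = 3, q_1 = 1*1 + 0 = 1.
  i=2: a_2=5, p_2 = 5*3 + 2 = 17, q_2 = 5*1 + 1 = 6.
  i=3: a_3=1, p_3 = 1*17 + 3 = 20, q_3 = 1*6 + 1 = 7.
  i=4: a_4=2, p_4 = 2*20 + 17 = 57, q_4 = 2*7 + 6 = 20.
  i=5: a_5=1, p_5 = 1*57 + 20 = 77, q_5 = 1*20 + 7 = 27.
q_5 = 27 > 22, so the last convergent with denominator <= 22 is p_4/q_4 = 57/20.
The closest fraction with denominator <= 22 is either p_4/q_4 or the intermediate fraction (k*p_4 + p_3)/(k*q_4 + q_3) with the largest k >= 1 whose denominator stays <= 22; these approach x as k grows, and every other convergent or intermediate fraction in range is farther away.
Largest k: floor((22 - q_3)/q_4) = floor((22 - 7)/20) = 0.
Since k = 0, no intermediate fraction beyond p_4/q_4 has denominator <= 22, so the convergent 57/20 is the closest (its error is |211*20 - 57*74|/(74*20) = 2/1480).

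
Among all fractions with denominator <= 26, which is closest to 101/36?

73/26

Expand x = 101/36 as a continued fraction with the Euclidean algorithm:
  101 = 2*36 + 29, so a_0 = 2.
  36 = 1*29 + 7, so a_1 = 1.
  29 = 4*7 + 1, so a_2 = 4.
  7 = 7*1 + 0, so a_3 = 7.
so x = [2; 1, 4, 7].
Convergents (p_i = a_i*p_{i-1} + p_{i-2}, q_i = a_i*q_{i-1} + q_{i-2} with p_{-2}=0, p_{-1}=1, q_{-2}=1, q_{-1}=0), until the denominator exceeds 26:
  i=0: a_0=2, p_0 = 2*1 + 0 = 2, q_0 = 2*0 + 1 = 1.
  i=1: a_1=1, p_1 = 1*2 + 1 = 3, q_1 = 1*1 + 0 = 1.
  i=2: a_2=4, p_2 = 4*3 + 2 = 14, q_2 = 4*1 + 1 = 5.
  i=3: a_3=7, p_3 = 7*14 + 3 = 101, q_3 = 7*5 + 1 = 36.
q_3 = 36 > 26, so the last convergent with denominator <= 26 is p_2/q_2 = 14/5.
The closest fraction with denominator <= 26 is either p_2/q_2 or the intermediate fraction (k*p_2 + p_1)/(k*q_2 + q_1) with the largest k >= 1 whose denominator stays <= 26; these approach x as k grows, and every other convergent or intermediate fraction in range is farther away.
Largest k: floor((26 - q_1)/q_2) = floor((26 - 1)/5) = 5.
That gives (5*14 + 3)/(5*5 + 1) = 73/26.
Compare the errors: |x - 14/5| = |101*5 - 14*36|/(36*5) = 1/180, and |x - 73/26| = |101*26 - 73*36|/(36*26) = 2/936.
Cross-multiplying, 2*180 = 360 < 936 = 1*936, so 2/936 is smaller: the intermediate fraction 73/26 is closer to x than 14/5.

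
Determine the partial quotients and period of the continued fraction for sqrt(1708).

[41; (3, 20, 3, 82)]

Write x_i = (sqrt(1708) + m_i)/d_i with (m_0, d_0) = (0, 1). a_0 = floor(sqrt(1708)) = 41, since 41^2 = 1681 <= 1708 < 1764 = 42^2.
Iterate m_{i+1} = d_i*a_i - m_i, d_{i+1} = (1708 - m_{i+1}^2)/d_i, a_{i+1} = floor((a_0 + m_{i+1})/d_{i+1}):
  m_1 = 1*41 - 0 = 41, d_1 = (1708 - 41^2)/1 = 27/1 = 27, a_1 = floor((41 + 41)/27) = 3.
  m_2 = 27*3 - 41 = 40, d_2 = (1708 - 40^2)/27 = 108/27 = 4, a_2 = floor((41 + 40)/4) = 20.
  m_3 = 4*20 - 40 = 40, d_3 = (1708 - 40^2)/4 = 108/4 = 27, a_3 = floor((41 + 40)/27) = 3.
  m_4 = 27*3 - 40 = 41, d_4 = (1708 - 41^2)/27 = 27/27 = 1, a_4 = floor((41 + 41)/1) = 82.
  m_5 = 1*82 - 41 = 41, d_5 = (1708 - 41^2)/1 = 27/1 = 27: (m_5, d_5) = (m_1, d_1) = (41, 27), so from here the quotients repeat a_1, ..., a_4; the period length is 4.
Hence the expansion of sqrt(1708) is a_0 = 41 followed by the repeating block 3, 20, 3, 82 (period 4).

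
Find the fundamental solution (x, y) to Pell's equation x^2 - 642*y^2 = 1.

First expand sqrt(642) as a continued fraction. With x_i = (sqrt(642) + m_i)/d_i and (m_0, d_0) = (0, 1): a_0 = floor(sqrt(642)) = 25, since 25^2 = 625 <= 642 < 676 = 26^2.
Iterate m_{i+1} = d_i*a_i - m_i, d_{i+1} = (642 - m_{i+1}^2)/d_i, a_{i+1} = floor((a_0 + m_{i+1})/d_{i+1}):
  m_1 = 1*25 - 0 = 25, d_1 = (642 - 25^2)/1 = 17/1 = 17, a_1 = floor((25 + 25)/17) = 2.
  m_2 = 17*2 - 25 = 9, d_2 = (642 - 9^2)/17 = 561/17 = 33, a_2 = floor((25 + 9)/33) = 1.
  m_3 = 33*1 - 9 = 24, d_3 = (642 - 24^2)/33 = 66/33 = 2, a_3 = floor((25 + 24)/2) = 24.
  m_4 = 2*24 - 24 = 24, d_4 = (642 - 24^2)/2 = 66/2 = 33, a_4 = floor((25 + 24)/33) = 1.
  m_5 = 33*1 - 24 = 9, d_5 = (642 - 9^2)/33 = 561/33 = 17, a_5 = floor((25 + 9)/17) = 2.
  m_6 = 17*2 - 9 = 25, d_6 = (642 - 25^2)/17 = 17/17 = 1, a_6 = floor((25 + 25)/1) = 50.
  m_7 = 1*50 - 25 = 25, d_7 = (642 - 25^2)/1 = 17/1 = 17: (m_7, d_7) = (m_1, d_1) = (25, 17), so from here the quotients repeat a_1, ..., a_6; the period length is 6.
So sqrt(642) = [25; (2, 1, 24, 1, 2, 50)] with period length k = 6.
k is even, so the fundamental solution of x^2 - 642y^2 = 1 is (p_{k-1}, q_{k-1}) = (p_5, q_5); compute convergents through index 5.
Convergents (p_i = a_i*p_{i-1} + p_{i-2}, q_i = a_i*q_{i-1} + q_{i-2} with p_{-2}=0, p_{-1}=1, q_{-2}=1, q_{-1}=0):
  i=0: a_0=25, p_0 = 25*1 + 0 = 25, q_0 = 25*0 + 1 = 1.
  i=1: a_1=2, p_1 = 2*25 + 1 = 51, q_1 = 2*1 + 0 = 2.
  i=2: a_2=1, p_2 = 1*51 + 25 = 76, q_2 = 1*2 + 1 = 3.
  i=3: a_3=24, p_3 = 24*76 + 51 = 1875, q_3 = 24*3 + 2 = 74.
  i=4: a_4=1, p_4 = 1*1875 + 76 = 1951, q_4 = 1*74 + 3 = 77.
  i=5: a_5=2, p_5 = 2*1951 + 1875 = 5777, q_5 = 2*77 + 74 = 228.
Check: 5777^2 - 642*228^2 = 33373729 - 33373728 = 1, so (x, y) = (5777, 228) solves the equation, and by the theorem it is the least positive solution.

(x, y) = (5777, 228)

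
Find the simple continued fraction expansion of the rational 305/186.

[1; 1, 1, 1, 3, 2, 7]

Run the Euclidean algorithm on 305 and 186; the successive quotients are the partial quotients a_0, a_1, ... (each step inverts the fractional part left over by the previous one):
  305 = 1*186 + 119, so a_0 = 1.
  186 = 1*119 + 67, so a_1 = 1.
  119 = 1*67 + 52, so a_2 = 1.
  67 = 1*52 + 15, so a_3 = 1.
  52 = 3*15 + 7, so a_4 = 3.
  15 = 2*7 + 1, so a_5 = 2.
  7 = 7*1 + 0, so a_6 = 7.
The remainder reaches 0 after 7 divisions, so the expansion has 7 partial quotients, read off in order.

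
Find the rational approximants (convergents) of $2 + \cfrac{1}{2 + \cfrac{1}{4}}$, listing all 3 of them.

2/1, 5/2, 22/9

Using the convergent recurrence p_i = a_i*p_{i-1} + p_{i-2}, q_i = a_i*q_{i-1} + q_{i-2} with p_{-2}=0, p_{-1}=1, q_{-2}=1, q_{-1}=0:
  i=0: a_0=2, p_0 = 2*1 + 0 = 2, q_0 = 2*0 + 1 = 1.
  i=1: a_1=2, p_1 = 2*2 + 1 = 5, q_1 = 2*1 + 0 = 2.
  i=2: a_2=4, p_2 = 4*5 + 2 = 22, q_2 = 4*2 + 1 = 9.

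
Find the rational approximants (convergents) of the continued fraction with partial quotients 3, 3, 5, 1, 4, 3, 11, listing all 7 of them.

Using the convergent recurrence p_i = a_i*p_{i-1} + p_{i-2}, q_i = a_i*q_{i-1} + q_{i-2} with p_{-2}=0, p_{-1}=1, q_{-2}=1, q_{-1}=0:
  i=0: a_0=3, p_0 = 3*1 + 0 = 3, q_0 = 3*0 + 1 = 1.
  i=1: a_1=3, p_1 = 3*3 + 1 = 10, q_1 = 3*1 + 0 = 3.
  i=2: a_2=5, p_2 = 5*10 + 3 = 53, q_2 = 5*3 + 1 = 16.
  i=3: a_3=1, p_3 = 1*53 + 10 = 63, q_3 = 1*16 + 3 = 19.
  i=4: a_4=4, p_4 = 4*63 + 53 = 305, q_4 = 4*19 + 16 = 92.
  i=5: a_5=3, p_5 = 3*305 + 63 = 978, q_5 = 3*92 + 19 = 295.
  i=6: a_6=11, p_6 = 11*978 + 305 = 11063, q_6 = 11*295 + 92 = 3337.

3/1, 10/3, 53/16, 63/19, 305/92, 978/295, 11063/3337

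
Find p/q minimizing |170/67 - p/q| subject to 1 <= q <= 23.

33/13

Expand x = 170/67 as a continued fraction with the Euclidean algorithm:
  170 = 2*67 + 36, so a_0 = 2.
  67 = 1*36 + 31, so a_1 = 1.
  36 = 1*31 + 5, so a_2 = 1.
  31 = 6*5 + 1, so a_3 = 6.
  5 = 5*1 + 0, so a_4 = 5.
so x = [2; 1, 1, 6, 5].
Convergents (p_i = a_i*p_{i-1} + p_{i-2}, q_i = a_i*q_{i-1} + q_{i-2} with p_{-2}=0, p_{-1}=1, q_{-2}=1, q_{-1}=0), until the denominator exceeds 23:
  i=0: a_0=2, p_0 = 2*1 + 0 = 2, q_0 = 2*0 + 1 = 1.
  i=1: a_1=1, p_1 = 1*2 + 1 = 3, q_1 = 1*1 + 0 = 1.
  i=2: a_2=1, p_2 = 1*3 + 2 = 5, q_2 = 1*1 + 1 = 2.
  i=3: a_3=6, p_3 = 6*5 + 3 = 33, q_3 = 6*2 + 1 = 13.
  i=4: a_4=5, p_4 = 5*33 + 5 = 170, q_4 = 5*13 + 2 = 67.
q_4 = 67 > 23, so the last convergent with denominator <= 23 is p_3/q_3 = 33/13.
The closest fraction with denominator <= 23 is either p_3/q_3 or the intermediate fraction (k*p_3 + p_2)/(k*q_3 + q_2) with the largest k >= 1 whose denominator stays <= 23; these approach x as k grows, and every other convergent or intermediate fraction in range is farther away.
Largest k: floor((23 - q_2)/q_3) = floor((23 - 2)/13) = 1.
That gives (1*33 + 5)/(1*13 + 2) = 38/15.
Compare the errors: |x - 33/13| = |170*13 - 33*67|/(67*13) = 1/871, and |x - 38/15| = |170*15 - 38*67|/(67*15) = 4/1005.
Cross-multiplying, 1*1005 = 1005 < 3484 = 4*871, so 1/871 is smaller: the convergent 33/13 is closer to x than 38/15.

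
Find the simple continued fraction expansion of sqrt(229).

Write x_i = (sqrt(229) + m_i)/d_i with (m_0, d_0) = (0, 1). a_0 = floor(sqrt(229)) = 15, since 15^2 = 225 <= 229 < 256 = 16^2.
Iterate m_{i+1} = d_i*a_i - m_i, d_{i+1} = (229 - m_{i+1}^2)/d_i, a_{i+1} = floor((a_0 + m_{i+1})/d_{i+1}):
  m_1 = 1*15 - 0 = 15, d_1 = (229 - 15^2)/1 = 4/1 = 4, a_1 = floor((15 + 15)/4) = 7.
  m_2 = 4*7 - 15 = 13, d_2 = (229 - 13^2)/4 = 60/4 = 15, a_2 = floor((15 + 13)/15) = 1.
  m_3 = 15*1 - 13 = 2, d_3 = (229 - 2^2)/15 = 225/15 = 15, a_3 = floor((15 + 2)/15) = 1.
  m_4 = 15*1 - 2 = 13, d_4 = (229 - 13^2)/15 = 60/15 = 4, a_4 = floor((15 + 13)/4) = 7.
  m_5 = 4*7 - 13 = 15, d_5 = (229 - 15^2)/4 = 4/4 = 1, a_5 = floor((15 + 15)/1) = 30.
  m_6 = 1*30 - 15 = 15, d_6 = (229 - 15^2)/1 = 4/1 = 4: (m_6, d_6) = (m_1, d_1) = (15, 4), so from here the quotients repeat a_1, ..., a_5; the period length is 5.
Hence the expansion of sqrt(229) is a_0 = 15 followed by the repeating block 7, 1, 1, 7, 30 (period 5).

[15; (7, 1, 1, 7, 30)]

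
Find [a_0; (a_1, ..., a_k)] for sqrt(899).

Write x_i = (sqrt(899) + m_i)/d_i with (m_0, d_0) = (0, 1). a_0 = floor(sqrt(899)) = 29, since 29^2 = 841 <= 899 < 900 = 30^2.
Iterate m_{i+1} = d_i*a_i - m_i, d_{i+1} = (899 - m_{i+1}^2)/d_i, a_{i+1} = floor((a_0 + m_{i+1})/d_{i+1}):
  m_1 = 1*29 - 0 = 29, d_1 = (899 - 29^2)/1 = 58/1 = 58, a_1 = floor((29 + 29)/58) = 1.
  m_2 = 58*1 - 29 = 29, d_2 = (899 - 29^2)/58 = 58/58 = 1, a_2 = floor((29 + 29)/1) = 58.
  m_3 = 1*58 - 29 = 29, d_3 = (899 - 29^2)/1 = 58/1 = 58: (m_3, d_3) = (m_1, d_1) = (29, 58), so from here the quotients repeat a_1, a_2; the period length is 2.
Hence the expansion of sqrt(899) is a_0 = 29 followed by the repeating block 1, 58 (period 2).

[29; (1, 58)]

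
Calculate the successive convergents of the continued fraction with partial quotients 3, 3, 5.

Using the convergent recurrence p_i = a_i*p_{i-1} + p_{i-2}, q_i = a_i*q_{i-1} + q_{i-2} with p_{-2}=0, p_{-1}=1, q_{-2}=1, q_{-1}=0:
  i=0: a_0=3, p_0 = 3*1 + 0 = 3, q_0 = 3*0 + 1 = 1.
  i=1: a_1=3, p_1 = 3*3 + 1 = 10, q_1 = 3*1 + 0 = 3.
  i=2: a_2=5, p_2 = 5*10 + 3 = 53, q_2 = 5*3 + 1 = 16.

3/1, 10/3, 53/16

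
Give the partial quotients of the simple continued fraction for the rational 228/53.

[4; 3, 3, 5]

Run the Euclidean algorithm on 228 and 53; the successive quotients are the partial quotients a_0, a_1, ... (each step inverts the fractional part left over by the previous one):
  228 = 4*53 + 16, so a_0 = 4.
  53 = 3*16 + 5, so a_1 = 3.
  16 = 3*5 + 1, so a_2 = 3.
  5 = 5*1 + 0, so a_3 = 5.
The remainder reaches 0 after 4 divisions, so the expansion has 4 partial quotients, read off in order.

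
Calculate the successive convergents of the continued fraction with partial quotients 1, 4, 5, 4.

1/1, 5/4, 26/21, 109/88

Using the convergent recurrence p_i = a_i*p_{i-1} + p_{i-2}, q_i = a_i*q_{i-1} + q_{i-2} with p_{-2}=0, p_{-1}=1, q_{-2}=1, q_{-1}=0:
  i=0: a_0=1, p_0 = 1*1 + 0 = 1, q_0 = 1*0 + 1 = 1.
  i=1: a_1=4, p_1 = 4*1 + 1 = 5, q_1 = 4*1 + 0 = 4.
  i=2: a_2=5, p_2 = 5*5 + 1 = 26, q_2 = 5*4 + 1 = 21.
  i=3: a_3=4, p_3 = 4*26 + 5 = 109, q_3 = 4*21 + 4 = 88.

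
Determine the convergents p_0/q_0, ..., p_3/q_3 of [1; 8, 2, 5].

1/1, 9/8, 19/17, 104/93

Using the convergent recurrence p_i = a_i*p_{i-1} + p_{i-2}, q_i = a_i*q_{i-1} + q_{i-2} with p_{-2}=0, p_{-1}=1, q_{-2}=1, q_{-1}=0:
  i=0: a_0=1, p_0 = 1*1 + 0 = 1, q_0 = 1*0 + 1 = 1.
  i=1: a_1=8, p_1 = 8*1 + 1 = 9, q_1 = 8*1 + 0 = 8.
  i=2: a_2=2, p_2 = 2*9 + 1 = 19, q_2 = 2*8 + 1 = 17.
  i=3: a_3=5, p_3 = 5*19 + 9 = 104, q_3 = 5*17 + 8 = 93.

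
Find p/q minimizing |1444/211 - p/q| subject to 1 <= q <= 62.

Expand x = 1444/211 as a continued fraction with the Euclidean algorithm:
  1444 = 6*211 + 178, so a_0 = 6.
  211 = 1*178 + 33, so a_1 = 1.
  178 = 5*33 + 13, so a_2 = 5.
  33 = 2*13 + 7, so a_3 = 2.
  13 = 1*7 + 6, so a_4 = 1.
  7 = 1*6 + 1, so a_5 = 1.
  6 = 6*1 + 0, so a_6 = 6.
so x = [6; 1, 5, 2, 1, 1, 6].
Convergents (p_i = a_i*p_{i-1} + p_{i-2}, q_i = a_i*q_{i-1} + q_{i-2} with p_{-2}=0, p_{-1}=1, q_{-2}=1, q_{-1}=0), until the denominator exceeds 62:
  i=0: a_0=6, p_0 = 6*1 + 0 = 6, q_0 = 6*0 + 1 = 1.
  i=1: a_1=1, p_1 = 1*6 + 1 = 7, q_1 = 1*1 + 0 = 1.
  i=2: a_2=5, p_2 = 5*7 + 6 = 41, q_2 = 5*1 + 1 = 6.
  i=3: a_3=2, p_3 = 2*41 + 7 = 89, q_3 = 2*6 + 1 = 13.
  i=4: a_4=1, p_4 = 1*89 + 41 = 130, q_4 = 1*13 + 6 = 19.
  i=5: a_5=1, p_5 = 1*130 + 89 = 219, q_5 = 1*19 + 13 = 32.
  i=6: a_6=6, p_6 = 6*219 + 130 = 1444, q_6 = 6*32 + 19 = 211.
q_6 = 211 > 62, so the last convergent with denominator <= 62 is p_5/q_5 = 219/32.
The closest fraction with denominator <= 62 is either p_5/q_5 or the intermediate fraction (k*p_5 + p_4)/(k*q_5 + q_4) with the largest k >= 1 whose denominator stays <= 62; these approach x as k grows, and every other convergent or intermediate fraction in range is farther away.
Largest k: floor((62 - q_4)/q_5) = floor((62 - 19)/32) = 1.
That gives (1*219 + 130)/(1*32 + 19) = 349/51.
Compare the errors: |x - 219/32| = |1444*32 - 219*211|/(211*32) = 1/6752, and |x - 349/51| = |1444*51 - 349*211|/(211*51) = 5/10761.
Cross-multiplying, 1*10761 = 10761 < 33760 = 5*6752, so 1/6752 is smaller: the convergent 219/32 is closer to x than 349/51.

219/32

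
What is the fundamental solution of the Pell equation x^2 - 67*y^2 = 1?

First expand sqrt(67) as a continued fraction. With x_i = (sqrt(67) + m_i)/d_i and (m_0, d_0) = (0, 1): a_0 = floor(sqrt(67)) = 8, since 8^2 = 64 <= 67 < 81 = 9^2.
Iterate m_{i+1} = d_i*a_i - m_i, d_{i+1} = (67 - m_{i+1}^2)/d_i, a_{i+1} = floor((a_0 + m_{i+1})/d_{i+1}):
  m_1 = 1*8 - 0 = 8, d_1 = (67 - 8^2)/1 = 3/1 = 3, a_1 = floor((8 + 8)/3) = 5.
  m_2 = 3*5 - 8 = 7, d_2 = (67 - 7^2)/3 = 18/3 = 6, a_2 = floor((8 + 7)/6) = 2.
  m_3 = 6*2 - 7 = 5, d_3 = (67 - 5^2)/6 = 42/6 = 7, a_3 = floor((8 + 5)/7) = 1.
  m_4 = 7*1 - 5 = 2, d_4 = (67 - 2^2)/7 = 63/7 = 9, a_4 = floor((8 + 2)/9) = 1.
  m_5 = 9*1 - 2 = 7, d_5 = (67 - 7^2)/9 = 18/9 = 2, a_5 = floor((8 + 7)/2) = 7.
  m_6 = 2*7 - 7 = 7, d_6 = (67 - 7^2)/2 = 18/2 = 9, a_6 = floor((8 + 7)/9) = 1.
  m_7 = 9*1 - 7 = 2, d_7 = (67 - 2^2)/9 = 63/9 = 7, a_7 = floor((8 + 2)/7) = 1.
  m_8 = 7*1 - 2 = 5, d_8 = (67 - 5^2)/7 = 42/7 = 6, a_8 = floor((8 + 5)/6) = 2.
  m_9 = 6*2 - 5 = 7, d_9 = (67 - 7^2)/6 = 18/6 = 3, a_9 = floor((8 + 7)/3) = 5.
  m_10 = 3*5 - 7 = 8, d_10 = (67 - 8^2)/3 = 3/3 = 1, a_10 = floor((8 + 8)/1) = 16.
  m_11 = 1*16 - 8 = 8, d_11 = (67 - 8^2)/1 = 3/1 = 3: (m_11, d_11) = (m_1, d_1) = (8, 3), so from here the quotients repeat a_1, ..., a_10; the period length is 10.
So sqrt(67) = [8; (5, 2, 1, 1, 7, 1, 1, 2, 5, 16)] with period length k = 10.
k is even, so the fundamental solution of x^2 - 67y^2 = 1 is (p_{k-1}, q_{k-1}) = (p_9, q_9); compute convergents through index 9.
Convergents (p_i = a_i*p_{i-1} + p_{i-2}, q_i = a_i*q_{i-1} + q_{i-2} with p_{-2}=0, p_{-1}=1, q_{-2}=1, q_{-1}=0):
  i=0: a_0=8, p_0 = 8*1 + 0 = 8, q_0 = 8*0 + 1 = 1.
  i=1: a_1=5, p_1 = 5*8 + 1 = 41, q_1 = 5*1 + 0 = 5.
  i=2: a_2=2, p_2 = 2*41 + 8 = 90, q_2 = 2*5 + 1 = 11.
  i=3: a_3=1, p_3 = 1*90 + 41 = 131, q_3 = 1*11 + 5 = 16.
  i=4: a_4=1, p_4 = 1*131 + 90 = 221, q_4 = 1*16 + 11 = 27.
  i=5: a_5=7, p_5 = 7*221 + 131 = 1678, q_5 = 7*27 + 16 = 205.
  i=6: a_6=1, p_6 = 1*1678 + 221 = 1899, q_6 = 1*205 + 27 = 232.
  i=7: a_7=1, p_7 = 1*1899 + 1678 = 3577, q_7 = 1*232 + 205 = 437.
  i=8: a_8=2, p_8 = 2*3577 + 1899 = 9053, q_8 = 2*437 + 232 = 1106.
  i=9: a_9=5, p_9 = 5*9053 + 3577 = 48842, q_9 = 5*1106 + 437 = 5967.
Check: 48842^2 - 67*5967^2 = 2385540964 - 2385540963 = 1, so (x, y) = (48842, 5967) solves the equation, and by the theorem it is the least positive solution.

(x, y) = (48842, 5967)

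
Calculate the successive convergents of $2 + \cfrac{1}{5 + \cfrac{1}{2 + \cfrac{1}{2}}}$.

Using the convergent recurrence p_i = a_i*p_{i-1} + p_{i-2}, q_i = a_i*q_{i-1} + q_{i-2} with p_{-2}=0, p_{-1}=1, q_{-2}=1, q_{-1}=0:
  i=0: a_0=2, p_0 = 2*1 + 0 = 2, q_0 = 2*0 + 1 = 1.
  i=1: a_1=5, p_1 = 5*2 + 1 = 11, q_1 = 5*1 + 0 = 5.
  i=2: a_2=2, p_2 = 2*11 + 2 = 24, q_2 = 2*5 + 1 = 11.
  i=3: a_3=2, p_3 = 2*24 + 11 = 59, q_3 = 2*11 + 5 = 27.

2/1, 11/5, 24/11, 59/27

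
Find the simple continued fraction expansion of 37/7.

Run the Euclidean algorithm on 37 and 7; the successive quotients are the partial quotients a_0, a_1, ... (each step inverts the fractional part left over by the previous one):
  37 = 5*7 + 2, so a_0 = 5.
  7 = 3*2 + 1, so a_1 = 3.
  2 = 2*1 + 0, so a_2 = 2.
The remainder reaches 0 after 3 divisions, so the expansion has 3 partial quotients, read off in order.

[5; 3, 2]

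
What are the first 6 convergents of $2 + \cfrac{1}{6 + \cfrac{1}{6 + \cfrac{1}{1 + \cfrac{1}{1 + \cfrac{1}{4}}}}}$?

2/1, 13/6, 80/37, 93/43, 173/80, 785/363

Using the convergent recurrence p_i = a_i*p_{i-1} + p_{i-2}, q_i = a_i*q_{i-1} + q_{i-2} with p_{-2}=0, p_{-1}=1, q_{-2}=1, q_{-1}=0:
  i=0: a_0=2, p_0 = 2*1 + 0 = 2, q_0 = 2*0 + 1 = 1.
  i=1: a_1=6, p_1 = 6*2 + 1 = 13, q_1 = 6*1 + 0 = 6.
  i=2: a_2=6, p_2 = 6*13 + 2 = 80, q_2 = 6*6 + 1 = 37.
  i=3: a_3=1, p_3 = 1*80 + 13 = 93, q_3 = 1*37 + 6 = 43.
  i=4: a_4=1, p_4 = 1*93 + 80 = 173, q_4 = 1*43 + 37 = 80.
  i=5: a_5=4, p_5 = 4*173 + 93 = 785, q_5 = 4*80 + 43 = 363.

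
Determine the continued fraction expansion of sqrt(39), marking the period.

Write x_i = (sqrt(39) + m_i)/d_i with (m_0, d_0) = (0, 1). a_0 = floor(sqrt(39)) = 6, since 6^2 = 36 <= 39 < 49 = 7^2.
Iterate m_{i+1} = d_i*a_i - m_i, d_{i+1} = (39 - m_{i+1}^2)/d_i, a_{i+1} = floor((a_0 + m_{i+1})/d_{i+1}):
  m_1 = 1*6 - 0 = 6, d_1 = (39 - 6^2)/1 = 3/1 = 3, a_1 = floor((6 + 6)/3) = 4.
  m_2 = 3*4 - 6 = 6, d_2 = (39 - 6^2)/3 = 3/3 = 1, a_2 = floor((6 + 6)/1) = 12.
  m_3 = 1*12 - 6 = 6, d_3 = (39 - 6^2)/1 = 3/1 = 3: (m_3, d_3) = (m_1, d_1) = (6, 3), so from here the quotients repeat a_1, a_2; the period length is 2.
Hence the expansion of sqrt(39) is a_0 = 6 followed by the repeating block 4, 12 (period 2).

[6; (4, 12)]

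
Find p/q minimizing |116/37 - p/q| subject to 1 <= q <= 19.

47/15

Expand x = 116/37 as a continued fraction with the Euclidean algorithm:
  116 = 3*37 + 5, so a_0 = 3.
  37 = 7*5 + 2, so a_1 = 7.
  5 = 2*2 + 1, so a_2 = 2.
  2 = 2*1 + 0, so a_3 = 2.
so x = [3; 7, 2, 2].
Convergents (p_i = a_i*p_{i-1} + p_{i-2}, q_i = a_i*q_{i-1} + q_{i-2} with p_{-2}=0, p_{-1}=1, q_{-2}=1, q_{-1}=0), until the denominator exceeds 19:
  i=0: a_0=3, p_0 = 3*1 + 0 = 3, q_0 = 3*0 + 1 = 1.
  i=1: a_1=7, p_1 = 7*3 + 1 = 22, q_1 = 7*1 + 0 = 7.
  i=2: a_2=2, p_2 = 2*22 + 3 = 47, q_2 = 2*7 + 1 = 15.
  i=3: a_3=2, p_3 = 2*47 + 22 = 116, q_3 = 2*15 + 7 = 37.
q_3 = 37 > 19, so the last convergent with denominator <= 19 is p_2/q_2 = 47/15.
The closest fraction with denominator <= 19 is either p_2/q_2 or the intermediate fraction (k*p_2 + p_1)/(k*q_2 + q_1) with the largest k >= 1 whose denominator stays <= 19; these approach x as k grows, and every other convergent or intermediate fraction in range is farther away.
Largest k: floor((19 - q_1)/q_2) = floor((19 - 7)/15) = 0.
Since k = 0, no intermediate fraction beyond p_2/q_2 has denominator <= 19, so the convergent 47/15 is the closest (its error is |116*15 - 47*37|/(37*15) = 1/555).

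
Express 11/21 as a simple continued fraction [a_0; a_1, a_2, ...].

[0; 1, 1, 10]

Run the Euclidean algorithm on 11 and 21; the successive quotients are the partial quotients a_0, a_1, ... (each step inverts the fractional part left over by the previous one):
  11 = 0*21 + 11, so a_0 = 0.
  21 = 1*11 + 10, so a_1 = 1.
  11 = 1*10 + 1, so a_2 = 1.
  10 = 10*1 + 0, so a_3 = 10.
The remainder reaches 0 after 4 divisions, so the expansion has 4 partial quotients, read off in order.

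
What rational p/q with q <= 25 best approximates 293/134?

35/16

Expand x = 293/134 as a continued fraction with the Euclidean algorithm:
  293 = 2*134 + 25, so a_0 = 2.
  134 = 5*25 + 9, so a_1 = 5.
  25 = 2*9 + 7, so a_2 = 2.
  9 = 1*7 + 2, so a_3 = 1.
  7 = 3*2 + 1, so a_4 = 3.
  2 = 2*1 + 0, so a_5 = 2.
so x = [2; 5, 2, 1, 3, 2].
Convergents (p_i = a_i*p_{i-1} + p_{i-2}, q_i = a_i*q_{i-1} + q_{i-2} with p_{-2}=0, p_{-1}=1, q_{-2}=1, q_{-1}=0), until the denominator exceeds 25:
  i=0: a_0=2, p_0 = 2*1 + 0 = 2, q_0 = 2*0 + 1 = 1.
  i=1: a_1=5, p_1 = 5*2 + 1 = 11, q_1 = 5*1 + 0 = 5.
  i=2: a_2=2, p_2 = 2*11 + 2 = 24, q_2 = 2*5 + 1 = 11.
  i=3: a_3=1, p_3 = 1*24 + 11 = 35, q_3 = 1*11 + 5 = 16.
  i=4: a_4=3, p_4 = 3*35 + 24 = 129, q_4 = 3*16 + 11 = 59.
q_4 = 59 > 25, so the last convergent with denominator <= 25 is p_3/q_3 = 35/16.
The closest fraction with denominator <= 25 is either p_3/q_3 or the intermediate fraction (k*p_3 + p_2)/(k*q_3 + q_2) with the largest k >= 1 whose denominator stays <= 25; these approach x as k grows, and every other convergent or intermediate fraction in range is farther away.
Largest k: floor((25 - q_2)/q_3) = floor((25 - 11)/16) = 0.
Since k = 0, no intermediate fraction beyond p_3/q_3 has denominator <= 25, so the convergent 35/16 is the closest (its error is |293*16 - 35*134|/(134*16) = 2/2144).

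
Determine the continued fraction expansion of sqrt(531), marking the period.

Write x_i = (sqrt(531) + m_i)/d_i with (m_0, d_0) = (0, 1). a_0 = floor(sqrt(531)) = 23, since 23^2 = 529 <= 531 < 576 = 24^2.
Iterate m_{i+1} = d_i*a_i - m_i, d_{i+1} = (531 - m_{i+1}^2)/d_i, a_{i+1} = floor((a_0 + m_{i+1})/d_{i+1}):
  m_1 = 1*23 - 0 = 23, d_1 = (531 - 23^2)/1 = 2/1 = 2, a_1 = floor((23 + 23)/2) = 23.
  m_2 = 2*23 - 23 = 23, d_2 = (531 - 23^2)/2 = 2/2 = 1, a_2 = floor((23 + 23)/1) = 46.
  m_3 = 1*46 - 23 = 23, d_3 = (531 - 23^2)/1 = 2/1 = 2: (m_3, d_3) = (m_1, d_1) = (23, 2), so from here the quotients repeat a_1, a_2; the period length is 2.
Hence the expansion of sqrt(531) is a_0 = 23 followed by the repeating block 23, 46 (period 2).

[23; (23, 46)]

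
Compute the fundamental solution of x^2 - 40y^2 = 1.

First expand sqrt(40) as a continued fraction. With x_i = (sqrt(40) + m_i)/d_i and (m_0, d_0) = (0, 1): a_0 = floor(sqrt(40)) = 6, since 6^2 = 36 <= 40 < 49 = 7^2.
Iterate m_{i+1} = d_i*a_i - m_i, d_{i+1} = (40 - m_{i+1}^2)/d_i, a_{i+1} = floor((a_0 + m_{i+1})/d_{i+1}):
  m_1 = 1*6 - 0 = 6, d_1 = (40 - 6^2)/1 = 4/1 = 4, a_1 = floor((6 + 6)/4) = 3.
  m_2 = 4*3 - 6 = 6, d_2 = (40 - 6^2)/4 = 4/4 = 1, a_2 = floor((6 + 6)/1) = 12.
  m_3 = 1*12 - 6 = 6, d_3 = (40 - 6^2)/1 = 4/1 = 4: (m_3, d_3) = (m_1, d_1) = (6, 4), so from here the quotients repeat a_1, a_2; the period length is 2.
So sqrt(40) = [6; (3, 12)] with period length k = 2.
k is even, so the fundamental solution of x^2 - 40y^2 = 1 is (p_{k-1}, q_{k-1}) = (p_1, q_1); compute convergents through index 1.
Convergents (p_i = a_i*p_{i-1} + p_{i-2}, q_i = a_i*q_{i-1} + q_{i-2} with p_{-2}=0, p_{-1}=1, q_{-2}=1, q_{-1}=0):
  i=0: a_0=6, p_0 = 6*1 + 0 = 6, q_0 = 6*0 + 1 = 1.
  i=1: a_1=3, p_1 = 3*6 + 1 = 19, q_1 = 3*1 + 0 = 3.
Check: 19^2 - 40*3^2 = 361 - 360 = 1, so (x, y) = (19, 3) solves the equation, and by the theorem it is the least positive solution.

(x, y) = (19, 3)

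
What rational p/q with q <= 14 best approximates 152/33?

23/5

Expand x = 152/33 as a continued fraction with the Euclidean algorithm:
  152 = 4*33 + 20, so a_0 = 4.
  33 = 1*20 + 13, so a_1 = 1.
  20 = 1*13 + 7, so a_2 = 1.
  13 = 1*7 + 6, so a_3 = 1.
  7 = 1*6 + 1, so a_4 = 1.
  6 = 6*1 + 0, so a_5 = 6.
so x = [4; 1, 1, 1, 1, 6].
Convergents (p_i = a_i*p_{i-1} + p_{i-2}, q_i = a_i*q_{i-1} + q_{i-2} with p_{-2}=0, p_{-1}=1, q_{-2}=1, q_{-1}=0), until the denominator exceeds 14:
  i=0: a_0=4, p_0 = 4*1 + 0 = 4, q_0 = 4*0 + 1 = 1.
  i=1: a_1=1, p_1 = 1*4 + 1 = 5, q_1 = 1*1 + 0 = 1.
  i=2: a_2=1, p_2 = 1*5 + 4 = 9, q_2 = 1*1 + 1 = 2.
  i=3: a_3=1, p_3 = 1*9 + 5 = 14, q_3 = 1*2 + 1 = 3.
  i=4: a_4=1, p_4 = 1*14 + 9 = 23, q_4 = 1*3 + 2 = 5.
  i=5: a_5=6, p_5 = 6*23 + 14 = 152, q_5 = 6*5 + 3 = 33.
q_5 = 33 > 14, so the last convergent with denominator <= 14 is p_4/q_4 = 23/5.
The closest fraction with denominator <= 14 is either p_4/q_4 or the intermediate fraction (k*p_4 + p_3)/(k*q_4 + q_3) with the largest k >= 1 whose denominator stays <= 14; these approach x as k grows, and every other convergent or intermediate fraction in range is farther away.
Largest k: floor((14 - q_3)/q_4) = floor((14 - 3)/5) = 2.
That gives (2*23 + 14)/(2*5 + 3) = 60/13.
Compare the errors: |x - 23/5| = |152*5 - 23*33|/(33*5) = 1/165, and |x - 60/13| = |152*13 - 60*33|/(33*13) = 4/429.
Cross-multiplying, 1*429 = 429 < 660 = 4*165, so 1/165 is smaller: the convergent 23/5 is closer to x than 60/13.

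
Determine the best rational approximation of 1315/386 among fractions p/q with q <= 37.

109/32

Expand x = 1315/386 as a continued fraction with the Euclidean algorithm:
  1315 = 3*386 + 157, so a_0 = 3.
  386 = 2*157 + 72, so a_1 = 2.
  157 = 2*72 + 13, so a_2 = 2.
  72 = 5*13 + 7, so a_3 = 5.
  13 = 1*7 + 6, so a_4 = 1.
  7 = 1*6 + 1, so a_5 = 1.
  6 = 6*1 + 0, so a_6 = 6.
so x = [3; 2, 2, 5, 1, 1, 6].
Convergents (p_i = a_i*p_{i-1} + p_{i-2}, q_i = a_i*q_{i-1} + q_{i-2} with p_{-2}=0, p_{-1}=1, q_{-2}=1, q_{-1}=0), until the denominator exceeds 37:
  i=0: a_0=3, p_0 = 3*1 + 0 = 3, q_0 = 3*0 + 1 = 1.
  i=1: a_1=2, p_1 = 2*3 + 1 = 7, q_1 = 2*1 + 0 = 2.
  i=2: a_2=2, p_2 = 2*7 + 3 = 17, q_2 = 2*2 + 1 = 5.
  i=3: a_3=5, p_3 = 5*17 + 7 = 92, q_3 = 5*5 + 2 = 27.
  i=4: a_4=1, p_4 = 1*92 + 17 = 109, q_4 = 1*27 + 5 = 32.
  i=5: a_5=1, p_5 = 1*109 + 92 = 201, q_5 = 1*32 + 27 = 59.
q_5 = 59 > 37, so the last convergent with denominator <= 37 is p_4/q_4 = 109/32.
The closest fraction with denominator <= 37 is either p_4/q_4 or the intermediate fraction (k*p_4 + p_3)/(k*q_4 + q_3) with the largest k >= 1 whose denominator stays <= 37; these approach x as k grows, and every other convergent or intermediate fraction in range is farther away.
Largest k: floor((37 - q_3)/q_4) = floor((37 - 27)/32) = 0.
Since k = 0, no intermediate fraction beyond p_4/q_4 has denominator <= 37, so the convergent 109/32 is the closest (its error is |1315*32 - 109*386|/(386*32) = 6/12352).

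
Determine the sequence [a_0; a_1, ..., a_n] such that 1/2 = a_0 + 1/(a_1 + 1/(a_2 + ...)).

Run the Euclidean algorithm on 1 and 2; the successive quotients are the partial quotients a_0, a_1, ... (each step inverts the fractional part left over by the previous one):
  1 = 0*2 + 1, so a_0 = 0.
  2 = 2*1 + 0, so a_1 = 2.
The remainder reaches 0 after 2 divisions, so the expansion has 2 partial quotients, read off in order.

[0; 2]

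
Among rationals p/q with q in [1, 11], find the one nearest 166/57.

Expand x = 166/57 as a continued fraction with the Euclidean algorithm:
  166 = 2*57 + 52, so a_0 = 2.
  57 = 1*52 + 5, so a_1 = 1.
  52 = 10*5 + 2, so a_2 = 10.
  5 = 2*2 + 1, so a_3 = 2.
  2 = 2*1 + 0, so a_4 = 2.
so x = [2; 1, 10, 2, 2].
Convergents (p_i = a_i*p_{i-1} + p_{i-2}, q_i = a_i*q_{i-1} + q_{i-2} with p_{-2}=0, p_{-1}=1, q_{-2}=1, q_{-1}=0), until the denominator exceeds 11:
  i=0: a_0=2, p_0 = 2*1 + 0 = 2, q_0 = 2*0 + 1 = 1.
  i=1: a_1=1, p_1 = 1*2 + 1 = 3, q_1 = 1*1 + 0 = 1.
  i=2: a_2=10, p_2 = 10*3 + 2 = 32, q_2 = 10*1 + 1 = 11.
  i=3: a_3=2, p_3 = 2*32 + 3 = 67, q_3 = 2*11 + 1 = 23.
q_3 = 23 > 11, so the last convergent with denominator <= 11 is p_2/q_2 = 32/11.
The closest fraction with denominator <= 11 is either p_2/q_2 or the intermediate fraction (k*p_2 + p_1)/(k*q_2 + q_1) with the largest k >= 1 whose denominator stays <= 11; these approach x as k grows, and every other convergent or intermediate fraction in range is farther away.
Largest k: floor((11 - q_1)/q_2) = floor((11 - 1)/11) = 0.
Since k = 0, no intermediate fraction beyond p_2/q_2 has denominator <= 11, so the convergent 32/11 is the closest (its error is |166*11 - 32*57|/(57*11) = 2/627).

32/11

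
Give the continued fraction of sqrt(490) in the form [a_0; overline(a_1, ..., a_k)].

Write x_i = (sqrt(490) + m_i)/d_i with (m_0, d_0) = (0, 1). a_0 = floor(sqrt(490)) = 22, since 22^2 = 484 <= 490 < 529 = 23^2.
Iterate m_{i+1} = d_i*a_i - m_i, d_{i+1} = (490 - m_{i+1}^2)/d_i, a_{i+1} = floor((a_0 + m_{i+1})/d_{i+1}):
  m_1 = 1*22 - 0 = 22, d_1 = (490 - 22^2)/1 = 6/1 = 6, a_1 = floor((22 + 22)/6) = 7.
  m_2 = 6*7 - 22 = 20, d_2 = (490 - 20^2)/6 = 90/6 = 15, a_2 = floor((22 + 20)/15) = 2.
  m_3 = 15*2 - 20 = 10, d_3 = (490 - 10^2)/15 = 390/15 = 26, a_3 = floor((22 + 10)/26) = 1.
  m_4 = 26*1 - 10 = 16, d_4 = (490 - 16^2)/26 = 234/26 = 9, a_4 = floor((22 + 16)/9) = 4.
  m_5 = 9*4 - 16 = 20, d_5 = (490 - 20^2)/9 = 90/9 = 10, a_5 = floor((22 + 20)/10) = 4.
  m_6 = 10*4 - 20 = 20, d_6 = (490 - 20^2)/10 = 90/10 = 9, a_6 = floor((22 + 20)/9) = 4.
  m_7 = 9*4 - 20 = 16, d_7 = (490 - 16^2)/9 = 234/9 = 26, a_7 = floor((22 + 16)/26) = 1.
  m_8 = 26*1 - 16 = 10, d_8 = (490 - 10^2)/26 = 390/26 = 15, a_8 = floor((22 + 10)/15) = 2.
  m_9 = 15*2 - 10 = 20, d_9 = (490 - 20^2)/15 = 90/15 = 6, a_9 = floor((22 + 20)/6) = 7.
  m_10 = 6*7 - 20 = 22, d_10 = (490 - 22^2)/6 = 6/6 = 1, a_10 = floor((22 + 22)/1) = 44.
  m_11 = 1*44 - 22 = 22, d_11 = (490 - 22^2)/1 = 6/1 = 6: (m_11, d_11) = (m_1, d_1) = (22, 6), so from here the quotients repeat a_1, ..., a_10; the period length is 10.
Hence the expansion of sqrt(490) is a_0 = 22 followed by the repeating block 7, 2, 1, 4, 4, 4, 1, 2, 7, 44 (period 10).

[22; overline(7, 2, 1, 4, 4, 4, 1, 2, 7, 44)]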